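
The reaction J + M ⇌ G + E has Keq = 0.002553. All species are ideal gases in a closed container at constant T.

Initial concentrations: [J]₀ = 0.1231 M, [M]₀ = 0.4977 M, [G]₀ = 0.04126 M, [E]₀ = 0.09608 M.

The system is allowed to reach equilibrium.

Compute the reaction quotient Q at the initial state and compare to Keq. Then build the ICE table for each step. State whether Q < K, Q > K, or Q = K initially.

Q₀ = 0.0647 vs Keq = 0.002553 ⇒ Q>K, reverse
Step 1:
                   J          M          G          E
  Initial     0.1231     0.4977    0.04126    0.09608
  Change     0.03751    0.03751   -0.03751   -0.03751
  Equil       0.1606     0.5352   0.003747    0.05857
  solve Keq expr → x = -0.03751; check Q = 0.002553

Q₀ = 0.0647; Q > K (proceeds reverse)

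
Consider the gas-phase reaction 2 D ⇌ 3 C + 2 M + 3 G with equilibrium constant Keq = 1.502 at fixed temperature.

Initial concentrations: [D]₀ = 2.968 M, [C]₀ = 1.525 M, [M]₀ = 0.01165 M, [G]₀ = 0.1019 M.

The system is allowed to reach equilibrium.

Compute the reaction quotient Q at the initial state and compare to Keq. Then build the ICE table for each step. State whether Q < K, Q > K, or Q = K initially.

Q₀ = 5.7817e-08 vs Keq = 1.502 ⇒ Q<K, forward
Step 1:
                   D          C          M          G
  Initial      2.968      1.525    0.01165     0.1019
  Change     -0.6443     0.9664     0.6443     0.9664
  Equil        2.324      2.491     0.6559      1.068
  solve Keq expr → x = 0.3221; check Q = 1.502

Q₀ = 5.7817e-08; Q < K (proceeds forward)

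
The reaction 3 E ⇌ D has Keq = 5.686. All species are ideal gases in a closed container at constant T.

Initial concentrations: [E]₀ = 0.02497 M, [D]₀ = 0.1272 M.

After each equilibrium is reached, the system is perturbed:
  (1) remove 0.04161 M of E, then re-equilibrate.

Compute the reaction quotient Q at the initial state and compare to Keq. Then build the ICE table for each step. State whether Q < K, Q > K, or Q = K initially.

Q₀ = 8170 vs Keq = 5.686 ⇒ Q>K, reverse
Step 1:
                  E         D
  Initial   0.02497    0.1272
  Change     0.1964  -0.06548
  Equil      0.2214   0.06172
  solve Keq expr → x = -0.06548; check Q = 5.686
Then remove 0.04161 M of E.
Step 2:
                  E         D
  Initial    0.1798   0.06172
  Change    0.02927 -0.009756
  Equil      0.2091   0.05196
  solve Keq expr → x = -0.009756; check Q = 5.686

Q₀ = 8170; Q > K (proceeds reverse)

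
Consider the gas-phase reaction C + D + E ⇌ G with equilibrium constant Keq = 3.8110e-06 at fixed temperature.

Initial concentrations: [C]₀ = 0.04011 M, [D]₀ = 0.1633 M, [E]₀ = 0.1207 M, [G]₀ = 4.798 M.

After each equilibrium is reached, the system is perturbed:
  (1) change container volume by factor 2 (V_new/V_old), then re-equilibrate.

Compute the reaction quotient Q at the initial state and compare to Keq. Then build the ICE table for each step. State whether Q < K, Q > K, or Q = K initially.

Q₀ = 6069 vs Keq = 3.8110e-06 ⇒ Q>K, reverse
Step 1:
                   C          D          E          G
  I          0.04011     0.1633     0.1207      4.798
  C            4.798      4.798      4.798     -4.798
  E            4.838      4.961      4.918 4.4982e-04
  solve Keq expr → x = -4.798; check Q = 3.8110e-06
Then change container volume by factor 2 (V_new/V_old).
Step 2:
                   C          D          E          G
  I            2.419       2.48      2.459 2.2491e-04
  C       1.6867e-04 1.6867e-04 1.6867e-04 -1.6867e-04
  E            2.419      2.481      2.459 5.6239e-05
  solve Keq expr → x = -1.6867e-04; check Q = 3.8110e-06

Q₀ = 6069; Q > K (proceeds reverse)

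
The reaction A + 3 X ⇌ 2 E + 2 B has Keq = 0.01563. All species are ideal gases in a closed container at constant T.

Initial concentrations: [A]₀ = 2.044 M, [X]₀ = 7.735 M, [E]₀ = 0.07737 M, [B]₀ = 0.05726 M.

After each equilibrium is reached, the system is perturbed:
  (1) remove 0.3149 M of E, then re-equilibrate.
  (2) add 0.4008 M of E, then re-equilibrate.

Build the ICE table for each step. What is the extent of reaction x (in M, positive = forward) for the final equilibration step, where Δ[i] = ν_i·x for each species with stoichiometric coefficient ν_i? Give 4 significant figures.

Q₀ = 2.0748e-08 vs Keq = 0.01563 ⇒ Q<K, forward
Step 1:
                  A         X         E         B
  I           2.044     7.735   0.07737   0.05726
  C         -0.6734     -2.02     1.347     1.347
  E           1.371     5.715     1.424     1.404
  solve Keq expr → x = 0.6734; check Q = 0.01563
Then remove 0.3149 M of E.
Step 2:
                  A         X         E         B
  I           1.371     5.715     1.109     1.404
  C        -0.05874   -0.1762    0.1175    0.1175
  E           1.312     5.539     1.227     1.522
  solve Keq expr → x = 0.05874; check Q = 0.01563
Then add 0.4008 M of E.
Step 3:
                  A         X         E         B
  I           1.312     5.539     1.628     1.522
  C         0.07366     0.221   -0.1473   -0.1473
  E           1.386      5.76      1.48     1.374
  solve Keq expr → x = -0.07366; check Q = 0.01563

x = -0.07366 M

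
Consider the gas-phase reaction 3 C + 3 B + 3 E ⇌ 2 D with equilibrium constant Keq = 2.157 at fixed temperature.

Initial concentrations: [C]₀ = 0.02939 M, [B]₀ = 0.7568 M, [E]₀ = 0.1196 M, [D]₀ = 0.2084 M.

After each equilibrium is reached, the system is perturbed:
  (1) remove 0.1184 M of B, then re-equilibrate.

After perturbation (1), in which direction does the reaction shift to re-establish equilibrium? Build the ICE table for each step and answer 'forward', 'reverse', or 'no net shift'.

Direction: reverse

Q₀ = 2.3071e+06 vs Keq = 2.157 ⇒ Q>K, reverse
Step 1:
                  C         B         E         D
  init      0.02939    0.7568    0.1196    0.2084
  Δ          0.2437    0.2437    0.2437   -0.1625
  eq         0.2731     1.001    0.3633   0.04593
  solve Keq expr → x = -0.08123; check Q = 2.157
Then remove 0.1184 M of B.
Step 2:
                  C         B         E         D
  init       0.2731    0.8821    0.3633   0.04593
  Δ        0.007122  0.007122  0.007122 -0.004748
  eq         0.2802    0.8892    0.3704   0.04118
  solve Keq expr → x = -0.002374; check Q = 2.157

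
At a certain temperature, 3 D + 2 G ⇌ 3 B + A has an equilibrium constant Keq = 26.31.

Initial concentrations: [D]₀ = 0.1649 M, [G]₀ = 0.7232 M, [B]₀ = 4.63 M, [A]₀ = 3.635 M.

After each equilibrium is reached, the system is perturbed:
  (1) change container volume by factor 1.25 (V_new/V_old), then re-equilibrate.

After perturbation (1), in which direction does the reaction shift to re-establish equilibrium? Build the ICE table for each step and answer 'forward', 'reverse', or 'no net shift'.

Direction: reverse

Q₀ = 1.5384e+05 vs Keq = 26.31 ⇒ Q>K, reverse
Step 1:
                   D          G          B          A
  init        0.1649     0.7232       4.63      3.635
  Δ            1.158     0.7718     -1.158    -0.3859
  eq           1.323      1.495      3.472      3.249
  solve Keq expr → x = -0.3859; check Q = 26.31
Then change container volume by factor 1.25 (V_new/V_old).
Step 2:
                   D          G          B          A
  init         1.058      1.196      2.778      2.599
  Δ          0.04378    0.02919   -0.04378   -0.01459
  eq           1.102      1.225      2.734      2.585
  solve Keq expr → x = -0.01459; check Q = 26.31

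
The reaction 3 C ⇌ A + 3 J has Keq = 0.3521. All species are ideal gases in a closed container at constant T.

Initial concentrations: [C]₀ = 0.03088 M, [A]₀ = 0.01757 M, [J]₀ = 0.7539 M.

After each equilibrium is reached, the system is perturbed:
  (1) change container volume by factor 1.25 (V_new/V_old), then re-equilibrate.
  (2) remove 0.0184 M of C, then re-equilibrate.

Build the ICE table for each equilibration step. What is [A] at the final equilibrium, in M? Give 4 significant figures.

[A]_eq = 2.1737e-04 M

Q₀ = 255.7 vs Keq = 0.3521 ⇒ Q>K, reverse
Step 1:
                   C          A          J
  I          0.03088    0.01757     0.7539
  C          0.05104   -0.01701   -0.05104
  E          0.08192 5.5743e-04     0.7029
  solve Keq expr → x = -0.01701; check Q = 0.3521
Then change container volume by factor 1.25 (V_new/V_old).
Step 2:
                   C          A          J
  I          0.06553 4.4594e-04     0.5623
  C       -3.0826e-04 1.0275e-04 3.0826e-04
  E          0.06523 5.4870e-04     0.5626
  solve Keq expr → x = 1.0275e-04; check Q = 0.3521
Then remove 0.0184 M of C.
Step 3:
                   C          A          J
  I          0.04683 5.4870e-04     0.5626
  C       9.9398e-04 -3.3133e-04 -9.9398e-04
  E          0.04782 2.1737e-04     0.5616
  solve Keq expr → x = -3.3133e-04; check Q = 0.3521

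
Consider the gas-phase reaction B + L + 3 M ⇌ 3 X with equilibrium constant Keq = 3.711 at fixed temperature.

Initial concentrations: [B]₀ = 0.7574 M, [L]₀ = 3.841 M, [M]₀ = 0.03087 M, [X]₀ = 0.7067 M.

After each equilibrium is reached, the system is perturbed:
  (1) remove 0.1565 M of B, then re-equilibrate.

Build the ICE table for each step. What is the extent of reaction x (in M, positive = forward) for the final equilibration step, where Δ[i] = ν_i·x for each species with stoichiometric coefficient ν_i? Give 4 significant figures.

x = -0.003603 M

Q₀ = 4124 vs Keq = 3.711 ⇒ Q>K, reverse
Step 1:
                   B          L          M          X
  init        0.7574      3.841    0.03087     0.7067
  Δ          0.06458    0.06458     0.1937    -0.1937
  eq           0.822      3.906     0.2246      0.513
  solve Keq expr → x = -0.06458; check Q = 3.711
Then remove 0.1565 M of B.
Step 2:
                   B          L          M          X
  init        0.6655      3.906     0.2246      0.513
  Δ         0.003603   0.003603    0.01081   -0.01081
  eq          0.6691      3.909     0.2354     0.5022
  solve Keq expr → x = -0.003603; check Q = 3.711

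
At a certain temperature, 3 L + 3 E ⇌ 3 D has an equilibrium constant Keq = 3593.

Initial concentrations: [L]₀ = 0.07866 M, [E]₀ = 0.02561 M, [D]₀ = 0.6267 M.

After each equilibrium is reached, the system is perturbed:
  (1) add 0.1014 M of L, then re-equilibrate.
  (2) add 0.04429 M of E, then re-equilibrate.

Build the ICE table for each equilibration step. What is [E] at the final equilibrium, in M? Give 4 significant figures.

[E]_eq = 0.1429 M

Q₀ = 3.0108e+07 vs Keq = 3593 ⇒ Q>K, reverse
Step 1:
                  L         E         D
  init      0.07866   0.02561    0.6267
  Δ          0.1299    0.1299   -0.1299
  eq         0.2086    0.1555    0.4968
  solve Keq expr → x = -0.0433; check Q = 3593
Then add 0.1014 M of L.
Step 2:
                  L         E         D
  init         0.31    0.1555    0.4968
  Δ        -0.03159  -0.03159   0.03159
  eq         0.2784    0.1239    0.5284
  solve Keq expr → x = 0.01053; check Q = 3593
Then add 0.04429 M of E.
Step 3:
                  L         E         D
  init       0.2784    0.1682    0.5284
  Δ        -0.02534  -0.02534   0.02534
  eq          0.253    0.1429    0.5537
  solve Keq expr → x = 0.008447; check Q = 3593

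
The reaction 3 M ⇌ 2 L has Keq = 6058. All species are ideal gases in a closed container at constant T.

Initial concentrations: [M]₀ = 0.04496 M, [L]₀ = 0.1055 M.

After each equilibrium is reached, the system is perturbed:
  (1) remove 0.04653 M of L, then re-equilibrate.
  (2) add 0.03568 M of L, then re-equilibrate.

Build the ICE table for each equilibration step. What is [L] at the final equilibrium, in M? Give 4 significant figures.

[L]_eq = 0.1159 M

Q₀ = 122.5 vs Keq = 6058 ⇒ Q<K, forward
Step 1:
                   M          L
  Initial    0.04496     0.1055
  Change    -0.03115    0.02077
  Equil      0.01381     0.1263
  solve Keq expr → x = 0.01038; check Q = 6058
Then remove 0.04653 M of L.
Step 2:
                   M          L
  Initial    0.01381    0.07974
  Change    -0.00345     0.0023
  Equil      0.01036    0.08204
  solve Keq expr → x = 0.00115; check Q = 6058
Then add 0.03568 M of L.
Step 3:
                   M          L
  Initial    0.01036     0.1177
  Change    0.002685   -0.00179
  Equil      0.01304     0.1159
  solve Keq expr → x = -8.9505e-04; check Q = 6058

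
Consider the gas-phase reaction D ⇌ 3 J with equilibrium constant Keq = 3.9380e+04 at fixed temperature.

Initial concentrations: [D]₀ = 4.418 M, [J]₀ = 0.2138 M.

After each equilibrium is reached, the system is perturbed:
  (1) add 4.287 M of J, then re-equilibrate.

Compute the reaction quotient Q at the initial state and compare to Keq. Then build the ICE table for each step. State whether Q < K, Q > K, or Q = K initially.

Q₀ = 0.002212; Q < K (proceeds forward)

Q₀ = 0.002212 vs Keq = 3.9380e+04 ⇒ Q<K, forward
Step 1:
                    D           J
  Initial       4.418      0.2138
  Change       -4.358       13.08
  Equil       0.05959       13.29
  solve Keq expr → x = 4.358; check Q = 3.9380e+04
Then add 4.287 M of J.
Step 2:
                    D           J
  Initial     0.05959       17.58
  Change      0.07318     -0.2195
  Equil        0.1328       17.36
  solve Keq expr → x = -0.07318; check Q = 3.9380e+04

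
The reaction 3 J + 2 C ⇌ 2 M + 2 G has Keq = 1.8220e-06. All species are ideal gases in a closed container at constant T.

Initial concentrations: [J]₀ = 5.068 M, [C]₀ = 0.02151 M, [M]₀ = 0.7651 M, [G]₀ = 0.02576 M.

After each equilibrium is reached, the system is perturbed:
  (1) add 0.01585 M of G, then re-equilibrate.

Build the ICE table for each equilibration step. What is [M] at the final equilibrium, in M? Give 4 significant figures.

Q₀ = 0.00645 vs Keq = 1.8220e-06 ⇒ Q>K, reverse
Step 1:
                    J           C           M           G
  Initial       5.068     0.02151      0.7651     0.02576
  Change      0.03718     0.02479    -0.02479    -0.02479
  Equil         5.105      0.0463      0.7403  9.7369e-04
  solve Keq expr → x = -0.01239; check Q = 1.8220e-06
Then add 0.01585 M of G.
Step 2:
                    J           C           M           G
  Initial       5.105      0.0463      0.7403     0.01682
  Change      0.02323     0.01549    -0.01549    -0.01549
  Equil         5.128     0.06178      0.7248    0.001336
  solve Keq expr → x = -0.007744; check Q = 1.8220e-06

[M]_eq = 0.7248 M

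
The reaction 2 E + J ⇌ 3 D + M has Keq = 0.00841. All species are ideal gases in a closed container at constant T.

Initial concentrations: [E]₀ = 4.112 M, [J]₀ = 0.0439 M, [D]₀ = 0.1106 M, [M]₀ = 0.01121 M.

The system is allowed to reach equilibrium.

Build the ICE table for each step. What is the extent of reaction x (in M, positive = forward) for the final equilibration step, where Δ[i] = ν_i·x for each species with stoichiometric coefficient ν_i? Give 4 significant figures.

x = 0.03945 M

Q₀ = 2.0432e-05 vs Keq = 0.00841 ⇒ Q<K, forward
Step 1:
                   E          J          D          M
  init         4.112     0.0439     0.1106    0.01121
  Δ         -0.07891   -0.03945     0.1184    0.03945
  eq           4.033   0.004446      0.229    0.05066
  solve Keq expr → x = 0.03945; check Q = 0.00841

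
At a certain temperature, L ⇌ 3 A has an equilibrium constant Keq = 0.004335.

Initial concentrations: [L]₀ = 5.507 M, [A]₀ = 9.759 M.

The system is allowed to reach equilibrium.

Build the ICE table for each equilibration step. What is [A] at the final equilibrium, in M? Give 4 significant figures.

[A]_eq = 0.3347 M

Q₀ = 168.8 vs Keq = 0.004335 ⇒ Q>K, reverse
Step 1:
                   L          A
  init         5.507      9.759
  Δ            3.141     -9.424
  eq           8.648     0.3347
  solve Keq expr → x = -3.141; check Q = 0.004335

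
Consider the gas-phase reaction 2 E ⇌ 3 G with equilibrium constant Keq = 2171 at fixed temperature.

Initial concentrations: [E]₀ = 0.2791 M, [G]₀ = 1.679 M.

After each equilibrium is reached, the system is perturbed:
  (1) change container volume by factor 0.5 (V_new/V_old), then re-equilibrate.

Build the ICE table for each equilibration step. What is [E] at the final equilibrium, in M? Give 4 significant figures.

[E]_eq = 0.1681 M

Q₀ = 60.76 vs Keq = 2171 ⇒ Q<K, forward
Step 1:
                    E           G
  I            0.2791       1.679
  C           -0.2181      0.3272
  E           0.06098       2.006
  solve Keq expr → x = 0.1091; check Q = 2171
Then change container volume by factor 0.5 (V_new/V_old).
Step 2:
                    E           G
  I             0.122       4.012
  C           0.04608    -0.06912
  E            0.1681       3.943
  solve Keq expr → x = -0.02304; check Q = 2171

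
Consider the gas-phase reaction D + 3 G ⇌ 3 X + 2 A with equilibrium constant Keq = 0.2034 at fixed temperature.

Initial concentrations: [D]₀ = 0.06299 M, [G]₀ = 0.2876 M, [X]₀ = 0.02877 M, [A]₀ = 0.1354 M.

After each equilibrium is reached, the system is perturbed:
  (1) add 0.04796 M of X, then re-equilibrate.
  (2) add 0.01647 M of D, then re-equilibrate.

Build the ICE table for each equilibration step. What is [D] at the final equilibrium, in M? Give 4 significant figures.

Q₀ = 2.9135e-04 vs Keq = 0.2034 ⇒ Q<K, forward
Step 1:
                  D         G         X         A
  init      0.06299    0.2876   0.02877    0.1354
  Δ        -0.02877  -0.08632   0.08632   0.05755
  eq        0.03422    0.2013    0.1151    0.1929
  solve Keq expr → x = 0.02877; check Q = 0.2034
Then add 0.04796 M of X.
Step 2:
                  D         G         X         A
  init      0.03422    0.2013    0.1631    0.1929
  Δ        0.006979   0.02094  -0.02094  -0.01396
  eq         0.0412    0.2222    0.1421     0.179
  solve Keq expr → x = -0.006979; check Q = 0.2034
Then add 0.01647 M of D.
Step 3:
                  D         G         X         A
  init      0.05767    0.2222    0.1421     0.179
  Δ       -0.002356 -0.007069  0.007069  0.004713
  eq        0.05531    0.2151    0.1492    0.1837
  solve Keq expr → x = 0.002356; check Q = 0.2034

[D]_eq = 0.05531 M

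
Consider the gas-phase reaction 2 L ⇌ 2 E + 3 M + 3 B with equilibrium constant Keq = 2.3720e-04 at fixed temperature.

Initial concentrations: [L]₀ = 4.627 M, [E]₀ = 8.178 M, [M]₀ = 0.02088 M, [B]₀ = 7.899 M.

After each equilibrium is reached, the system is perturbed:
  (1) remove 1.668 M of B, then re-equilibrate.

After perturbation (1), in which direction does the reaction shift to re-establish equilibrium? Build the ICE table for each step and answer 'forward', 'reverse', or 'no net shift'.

Direction: forward

Q₀ = 0.01402 vs Keq = 2.3720e-04 ⇒ Q>K, reverse
Step 1:
                   L          E          M          B
  Initial      4.627      8.178    0.02088      7.899
  Change     0.01033   -0.01033    -0.0155    -0.0155
  Equil        4.637      8.168   0.005384      7.884
  solve Keq expr → x = -0.005165; check Q = 2.3720e-04
Then remove 1.668 M of B.
Step 2:
                   L          E          M          B
  Initial      4.637      8.168   0.005384      6.216
  Change  -9.6118e-04 9.6118e-04   0.001442   0.001442
  Equil        4.636      8.169   0.006826      6.217
  solve Keq expr → x = 4.8059e-04; check Q = 2.3720e-04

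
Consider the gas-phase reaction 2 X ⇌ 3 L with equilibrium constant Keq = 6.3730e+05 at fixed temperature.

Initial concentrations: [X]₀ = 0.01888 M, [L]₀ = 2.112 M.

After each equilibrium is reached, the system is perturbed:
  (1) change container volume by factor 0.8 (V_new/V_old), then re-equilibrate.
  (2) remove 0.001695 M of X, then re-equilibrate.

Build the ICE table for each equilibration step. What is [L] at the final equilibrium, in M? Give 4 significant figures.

Q₀ = 2.6429e+04 vs Keq = 6.3730e+05 ⇒ Q<K, forward
Step 1:
                  X         L
  init      0.01888     2.112
  Δ        -0.01497   0.02246
  eq       0.003906     2.134
  solve Keq expr → x = 0.007487; check Q = 6.3730e+05
Then change container volume by factor 0.8 (V_new/V_old).
Step 2:
                  X         L
  init     0.004883     2.668
  Δ       5.7370e-04 -8.6055e-04
  eq       0.005457     2.667
  solve Keq expr → x = -2.8685e-04; check Q = 6.3730e+05
Then remove 0.001695 M of X.
Step 3:
                  X         L
  init     0.003762     2.667
  Δ        0.001687 -0.002531
  eq       0.005449     2.665
  solve Keq expr → x = -8.4362e-04; check Q = 6.3730e+05

[L]_eq = 2.665 M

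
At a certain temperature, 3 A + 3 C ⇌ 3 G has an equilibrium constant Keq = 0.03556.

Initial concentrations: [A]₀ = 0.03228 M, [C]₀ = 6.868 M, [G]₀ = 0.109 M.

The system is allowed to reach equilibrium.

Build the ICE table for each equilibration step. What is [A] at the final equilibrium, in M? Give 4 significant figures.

Q₀ = 0.1188 vs Keq = 0.03556 ⇒ Q>K, reverse
Step 1:
                    A           C           G
  I           0.03228       6.868       0.109
  C           0.01103     0.01103    -0.01103
  E           0.04331       6.879     0.09797
  solve Keq expr → x = -0.003676; check Q = 0.03556

[A]_eq = 0.04331 M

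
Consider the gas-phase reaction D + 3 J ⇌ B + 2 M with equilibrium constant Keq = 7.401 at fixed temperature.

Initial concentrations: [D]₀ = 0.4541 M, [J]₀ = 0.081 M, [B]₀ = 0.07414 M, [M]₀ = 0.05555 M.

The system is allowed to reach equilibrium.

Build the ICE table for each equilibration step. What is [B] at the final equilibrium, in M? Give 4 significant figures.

Q₀ = 0.948 vs Keq = 7.401 ⇒ Q<K, forward
Step 1:
                    D           J           B           M
  init         0.4541       0.081     0.07414     0.05555
  Δ           -0.0096     -0.0288      0.0096      0.0192
  eq           0.4445      0.0522     0.08374     0.07475
  solve Keq expr → x = 0.0096; check Q = 7.401

[B]_eq = 0.08374 M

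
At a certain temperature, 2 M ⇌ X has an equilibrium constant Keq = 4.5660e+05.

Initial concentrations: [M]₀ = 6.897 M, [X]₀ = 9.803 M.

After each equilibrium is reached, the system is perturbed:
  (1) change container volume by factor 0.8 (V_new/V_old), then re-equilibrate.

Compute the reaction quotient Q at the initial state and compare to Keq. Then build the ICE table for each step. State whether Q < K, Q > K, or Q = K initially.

Q₀ = 0.2061 vs Keq = 4.5660e+05 ⇒ Q<K, forward
Step 1:
                    M           X
  Initial       6.897       9.803
  Change       -6.892       3.446
  Equil      0.005387       13.25
  solve Keq expr → x = 3.446; check Q = 4.5660e+05
Then change container volume by factor 0.8 (V_new/V_old).
Step 2:
                    M           X
  Initial    0.006733       16.56
  Change  -7.1079e-04  3.5540e-04
  Equil      0.006023       16.56
  solve Keq expr → x = 3.5540e-04; check Q = 4.5660e+05

Q₀ = 0.2061; Q < K (proceeds forward)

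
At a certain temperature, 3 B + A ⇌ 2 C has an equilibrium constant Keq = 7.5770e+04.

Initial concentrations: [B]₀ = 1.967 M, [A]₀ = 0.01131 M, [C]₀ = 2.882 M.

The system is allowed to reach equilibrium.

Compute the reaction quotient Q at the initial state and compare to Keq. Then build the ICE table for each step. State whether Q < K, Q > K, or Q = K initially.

Q₀ = 96.5 vs Keq = 7.5770e+04 ⇒ Q<K, forward
Step 1:
                    B           A           C
  init          1.967     0.01131       2.882
  Δ          -0.03388    -0.01129     0.02259
  eq            1.933  1.5413e-05       2.905
  solve Keq expr → x = 0.01129; check Q = 7.5770e+04

Q₀ = 96.5; Q < K (proceeds forward)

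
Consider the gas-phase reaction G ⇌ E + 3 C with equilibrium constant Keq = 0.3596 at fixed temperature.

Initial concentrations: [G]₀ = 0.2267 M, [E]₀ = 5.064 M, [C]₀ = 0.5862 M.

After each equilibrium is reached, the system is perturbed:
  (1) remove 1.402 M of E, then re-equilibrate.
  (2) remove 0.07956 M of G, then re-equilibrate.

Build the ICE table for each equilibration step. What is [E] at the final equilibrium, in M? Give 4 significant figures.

[E]_eq = 3.564 M

Q₀ = 4.5 vs Keq = 0.3596 ⇒ Q>K, reverse
Step 1:
                  G         E         C
  init       0.2267     5.064    0.5862
  Δ         0.09973  -0.09973   -0.2992
  eq         0.3264     4.964     0.287
  solve Keq expr → x = -0.09973; check Q = 0.3596
Then remove 1.402 M of E.
Step 2:
                  G         E         C
  init       0.3264     3.562     0.287
  Δ       -0.009991  0.009991   0.02997
  eq         0.3164     3.572     0.317
  solve Keq expr → x = 0.009991; check Q = 0.3596
Then remove 0.07956 M of G.
Step 3:
                  G         E         C
  init       0.2369     3.572     0.317
  Δ         0.00851  -0.00851  -0.02553
  eq         0.2454     3.564    0.2915
  solve Keq expr → x = -0.00851; check Q = 0.3596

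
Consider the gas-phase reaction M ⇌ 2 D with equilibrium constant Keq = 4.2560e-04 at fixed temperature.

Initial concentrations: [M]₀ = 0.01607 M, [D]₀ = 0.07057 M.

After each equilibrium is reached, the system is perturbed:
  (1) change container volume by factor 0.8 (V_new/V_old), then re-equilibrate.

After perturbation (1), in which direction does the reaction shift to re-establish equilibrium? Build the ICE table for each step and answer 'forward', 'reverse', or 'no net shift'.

Q₀ = 0.3099 vs Keq = 4.2560e-04 ⇒ Q>K, reverse
Step 1:
                   M          D
  Initial    0.01607    0.07057
  Change       0.033     -0.066
  Equil      0.04907    0.00457
  solve Keq expr → x = -0.033; check Q = 4.2560e-04
Then change container volume by factor 0.8 (V_new/V_old).
Step 2:
                   M          D
  Initial    0.06134   0.005712
  Change  2.9539e-04 -5.9079e-04
  Equil      0.06163   0.005122
  solve Keq expr → x = -2.9539e-04; check Q = 4.2560e-04

Direction: reverse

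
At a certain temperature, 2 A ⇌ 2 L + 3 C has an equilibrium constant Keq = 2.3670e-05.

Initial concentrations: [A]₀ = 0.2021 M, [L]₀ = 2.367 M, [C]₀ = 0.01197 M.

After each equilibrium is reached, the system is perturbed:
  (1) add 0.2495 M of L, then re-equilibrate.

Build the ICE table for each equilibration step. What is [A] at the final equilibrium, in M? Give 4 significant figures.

[A]_eq = 0.2066 M

Q₀ = 2.3526e-04 vs Keq = 2.3670e-05 ⇒ Q>K, reverse
Step 1:
                    A           L           C
  I            0.2021       2.367     0.01197
  C          0.004213   -0.004213   -0.006319
  E            0.2063       2.363    0.005651
  solve Keq expr → x = -0.002106; check Q = 2.3670e-05
Then add 0.2495 M of L.
Step 2:
                    A           L           C
  I            0.2063       2.612    0.005651
  C        2.4091e-04 -2.4091e-04 -3.6137e-04
  E            0.2066       2.612     0.00529
  solve Keq expr → x = -1.2046e-04; check Q = 2.3670e-05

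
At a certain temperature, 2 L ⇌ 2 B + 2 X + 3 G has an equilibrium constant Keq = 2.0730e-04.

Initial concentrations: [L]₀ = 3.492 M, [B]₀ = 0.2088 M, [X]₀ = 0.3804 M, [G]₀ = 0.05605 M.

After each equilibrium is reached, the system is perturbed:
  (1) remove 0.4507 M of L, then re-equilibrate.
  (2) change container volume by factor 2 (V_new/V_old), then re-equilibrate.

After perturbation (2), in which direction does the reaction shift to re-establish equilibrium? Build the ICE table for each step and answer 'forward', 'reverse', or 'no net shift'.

Direction: forward

Q₀ = 9.1100e-08 vs Keq = 2.0730e-04 ⇒ Q<K, forward
Step 1:
                    L           B           X           G
  Initial       3.492      0.2088      0.3804     0.05605
  Change      -0.1943      0.1943      0.1943      0.2915
  Equil         3.298      0.4031      0.5747      0.3476
  solve Keq expr → x = 0.09717; check Q = 2.0730e-04
Then remove 0.4507 M of L.
Step 2:
                    L           B           X           G
  Initial       2.847      0.4031      0.5747      0.3476
  Change      0.01301    -0.01301    -0.01301    -0.01952
  Equil          2.86      0.3901      0.5617      0.3281
  solve Keq expr → x = -0.006506; check Q = 2.0730e-04
Then change container volume by factor 2 (V_new/V_old).
Step 3:
                    L           B           X           G
  Initial        1.43      0.1951      0.2809       0.164
  Change      -0.0977      0.0977      0.0977      0.1465
  Equil         1.332      0.2928      0.3786      0.3106
  solve Keq expr → x = 0.04885; check Q = 2.0730e-04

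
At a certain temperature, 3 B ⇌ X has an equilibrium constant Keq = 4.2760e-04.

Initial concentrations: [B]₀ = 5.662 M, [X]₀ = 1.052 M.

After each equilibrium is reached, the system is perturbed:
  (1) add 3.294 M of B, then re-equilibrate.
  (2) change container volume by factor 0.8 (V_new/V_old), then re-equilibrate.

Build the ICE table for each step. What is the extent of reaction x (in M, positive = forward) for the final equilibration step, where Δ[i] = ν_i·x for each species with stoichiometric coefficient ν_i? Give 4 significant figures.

x = 0.2175 M

Q₀ = 0.005796 vs Keq = 4.2760e-04 ⇒ Q>K, reverse
Step 1:
                   B          X
  I            5.662      1.052
  C            2.467    -0.8223
  E            8.129     0.2297
  solve Keq expr → x = -0.8223; check Q = 4.2760e-04
Then add 3.294 M of B.
Step 2:
                   B          X
  I            11.42     0.2297
  C           -0.834      0.278
  E            10.59     0.5077
  solve Keq expr → x = 0.278; check Q = 4.2760e-04
Then change container volume by factor 0.8 (V_new/V_old).
Step 3:
                   B          X
  I            13.24     0.6346
  C          -0.6524     0.2175
  E            12.58     0.8521
  solve Keq expr → x = 0.2175; check Q = 4.2760e-04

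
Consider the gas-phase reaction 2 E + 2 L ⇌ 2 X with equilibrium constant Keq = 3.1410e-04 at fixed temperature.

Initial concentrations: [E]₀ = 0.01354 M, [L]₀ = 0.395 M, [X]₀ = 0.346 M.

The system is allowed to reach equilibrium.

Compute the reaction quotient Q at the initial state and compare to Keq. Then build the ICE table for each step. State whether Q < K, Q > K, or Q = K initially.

Q₀ = 4185; Q > K (proceeds reverse)

Q₀ = 4185 vs Keq = 3.1410e-04 ⇒ Q>K, reverse
Step 1:
                  E         L         X
  Initial   0.01354     0.395     0.346
  Change     0.3414    0.3414   -0.3414
  Equil      0.3549    0.7364  0.004632
  solve Keq expr → x = -0.1707; check Q = 3.1410e-04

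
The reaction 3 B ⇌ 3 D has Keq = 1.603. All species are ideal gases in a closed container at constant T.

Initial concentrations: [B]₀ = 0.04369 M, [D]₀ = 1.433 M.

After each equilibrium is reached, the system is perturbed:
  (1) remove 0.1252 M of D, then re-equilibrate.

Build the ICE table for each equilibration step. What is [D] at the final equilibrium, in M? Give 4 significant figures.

[D]_eq = 0.7288 M

Q₀ = 3.5285e+04 vs Keq = 1.603 ⇒ Q>K, reverse
Step 1:
                  B         D
  I         0.04369     1.433
  C          0.6367   -0.6367
  E          0.6804    0.7963
  solve Keq expr → x = -0.2122; check Q = 1.603
Then remove 0.1252 M of D.
Step 2:
                  B         D
  I          0.6804    0.6711
  C        -0.05769   0.05769
  E          0.6227    0.7288
  solve Keq expr → x = 0.01923; check Q = 1.603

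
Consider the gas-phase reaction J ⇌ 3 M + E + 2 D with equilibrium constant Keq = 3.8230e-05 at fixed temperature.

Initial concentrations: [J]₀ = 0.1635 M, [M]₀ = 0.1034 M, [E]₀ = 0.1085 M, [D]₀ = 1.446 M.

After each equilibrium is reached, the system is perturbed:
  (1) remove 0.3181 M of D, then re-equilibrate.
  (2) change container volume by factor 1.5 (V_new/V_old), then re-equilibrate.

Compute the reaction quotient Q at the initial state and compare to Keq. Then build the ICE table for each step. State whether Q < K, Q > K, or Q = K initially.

Q₀ = 0.001534 vs Keq = 3.8230e-05 ⇒ Q>K, reverse
Step 1:
                    J           M           E           D
  init         0.1635      0.1034      0.1085       1.446
  Δ           0.02284    -0.06853    -0.02284    -0.04568
  eq           0.1863     0.03487     0.08566         1.4
  solve Keq expr → x = -0.02284; check Q = 3.8230e-05
Then remove 0.3181 M of D.
Step 2:
                    J           M           E           D
  init         0.1863     0.03487     0.08566       1.082
  Δ         -0.001991    0.005973    0.001991    0.003982
  eq           0.1844     0.04085     0.08765       1.086
  solve Keq expr → x = 0.001991; check Q = 3.8230e-05
Then change container volume by factor 1.5 (V_new/V_old).
Step 3:
                    J           M           E           D
  init         0.1229     0.02723     0.05843      0.7241
  Δ          -0.00748     0.02244     0.00748     0.01496
  eq           0.1154     0.04967     0.06591      0.7391
  solve Keq expr → x = 0.00748; check Q = 3.8230e-05

Q₀ = 0.001534; Q > K (proceeds reverse)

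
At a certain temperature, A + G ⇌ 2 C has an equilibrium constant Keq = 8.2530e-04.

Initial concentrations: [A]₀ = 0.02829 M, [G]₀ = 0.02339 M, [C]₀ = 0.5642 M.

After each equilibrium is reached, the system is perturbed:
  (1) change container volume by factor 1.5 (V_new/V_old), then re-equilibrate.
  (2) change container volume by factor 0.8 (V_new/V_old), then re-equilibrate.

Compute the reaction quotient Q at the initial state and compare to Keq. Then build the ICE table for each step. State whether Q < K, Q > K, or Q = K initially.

Q₀ = 481.1 vs Keq = 8.2530e-04 ⇒ Q>K, reverse
Step 1:
                    A           G           C
  init        0.02829     0.02339      0.5642
  Δ            0.2777      0.2777     -0.5555
  eq            0.306      0.3011    0.008721
  solve Keq expr → x = -0.2777; check Q = 8.2530e-04
Then change container volume by factor 1.5 (V_new/V_old).
Step 2:
                    A           G           C
  init          0.204      0.2008    0.005814
  Δ                 0           0           0
  eq            0.204      0.2008    0.005814
  solve Keq expr → x = 0; check Q = 8.2530e-04
Then change container volume by factor 0.8 (V_new/V_old).
Step 3:
                    A           G           C
  init          0.255      0.2509    0.007267
  Δ                 0           0           0
  eq            0.255      0.2509    0.007267
  solve Keq expr → x = 0; check Q = 8.2530e-04

Q₀ = 481.1; Q > K (proceeds reverse)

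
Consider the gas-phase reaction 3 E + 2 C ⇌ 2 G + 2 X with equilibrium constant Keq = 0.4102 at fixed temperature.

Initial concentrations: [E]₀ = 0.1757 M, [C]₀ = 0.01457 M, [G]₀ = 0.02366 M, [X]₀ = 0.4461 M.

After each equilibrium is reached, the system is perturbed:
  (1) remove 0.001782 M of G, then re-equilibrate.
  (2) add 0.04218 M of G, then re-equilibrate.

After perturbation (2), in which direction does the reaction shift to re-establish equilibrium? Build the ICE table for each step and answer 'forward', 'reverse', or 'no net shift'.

Q₀ = 96.75 vs Keq = 0.4102 ⇒ Q>K, reverse
Step 1:
                   E          C          G          X
  Initial     0.1757    0.01457    0.02366     0.4461
  Change     0.02852    0.01901   -0.01901   -0.01901
  Equil       0.2042    0.03358   0.004648     0.4271
  solve Keq expr → x = -0.009506; check Q = 0.4102
Then remove 0.001782 M of G.
Step 2:
                   E          C          G          X
  Initial     0.2042    0.03358   0.002866     0.4271
  Change   -0.002232  -0.001488   0.001488   0.001488
  Equil        0.202    0.03209   0.004354     0.4286
  solve Keq expr → x = 7.4412e-04; check Q = 0.4102
Then add 0.04218 M of G.
Step 3:
                   E          C          G          X
  Initial      0.202    0.03209    0.04653     0.4286
  Change     0.04977    0.03318   -0.03318   -0.03318
  Equil       0.2518    0.06527    0.01336     0.3954
  solve Keq expr → x = -0.01659; check Q = 0.4102

Direction: reverse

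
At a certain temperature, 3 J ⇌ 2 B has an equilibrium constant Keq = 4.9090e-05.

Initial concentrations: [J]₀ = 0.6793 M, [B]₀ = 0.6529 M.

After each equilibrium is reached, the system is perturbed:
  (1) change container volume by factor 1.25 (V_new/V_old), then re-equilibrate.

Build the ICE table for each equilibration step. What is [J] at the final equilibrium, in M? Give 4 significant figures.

[J]_eq = 1.311 M

Q₀ = 1.36 vs Keq = 4.9090e-05 ⇒ Q>K, reverse
Step 1:
                    J           B
  init         0.6793      0.6529
  Δ            0.9573     -0.6382
  eq            1.637     0.01467
  solve Keq expr → x = -0.3191; check Q = 4.9090e-05
Then change container volume by factor 1.25 (V_new/V_old).
Step 2:
                    J           B
  init          1.309     0.01174
  Δ          0.001826   -0.001217
  eq            1.311     0.01052
  solve Keq expr → x = -6.0852e-04; check Q = 4.9090e-05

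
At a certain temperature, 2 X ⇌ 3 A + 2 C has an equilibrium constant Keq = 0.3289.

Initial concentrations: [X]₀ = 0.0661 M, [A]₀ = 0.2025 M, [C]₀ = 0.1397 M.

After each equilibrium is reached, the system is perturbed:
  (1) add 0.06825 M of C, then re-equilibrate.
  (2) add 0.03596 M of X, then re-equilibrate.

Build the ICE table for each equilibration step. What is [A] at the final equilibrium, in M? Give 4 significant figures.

[A]_eq = 0.2659 M

Q₀ = 0.03709 vs Keq = 0.3289 ⇒ Q<K, forward
Step 1:
                   X          A          C
  init        0.0661     0.2025     0.1397
  Δ         -0.02978    0.04468    0.02978
  eq         0.03632     0.2472     0.1695
  solve Keq expr → x = 0.01489; check Q = 0.3289
Then add 0.06825 M of C.
Step 2:
                   X          A          C
  init       0.03632     0.2472     0.2377
  Δ         0.008838   -0.01326  -0.008838
  eq         0.04515     0.2339     0.2289
  solve Keq expr → x = -0.004419; check Q = 0.3289
Then add 0.03596 M of X.
Step 3:
                   X          A          C
  init       0.08111     0.2339     0.2289
  Δ          -0.0213    0.03196     0.0213
  eq         0.05981     0.2659     0.2502
  solve Keq expr → x = 0.01065; check Q = 0.3289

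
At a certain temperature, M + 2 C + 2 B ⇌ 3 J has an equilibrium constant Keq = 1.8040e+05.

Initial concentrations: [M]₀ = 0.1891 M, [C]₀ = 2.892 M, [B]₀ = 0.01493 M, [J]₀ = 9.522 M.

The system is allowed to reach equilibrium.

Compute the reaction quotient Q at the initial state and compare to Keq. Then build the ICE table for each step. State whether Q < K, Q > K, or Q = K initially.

Q₀ = 2.4489e+06; Q > K (proceeds reverse)

Q₀ = 2.4489e+06 vs Keq = 1.8040e+05 ⇒ Q>K, reverse
Step 1:
                  M         C         B         J
  init       0.1891     2.892   0.01493     9.522
  Δ         0.01825    0.0365    0.0365  -0.05475
  eq         0.2074     2.929   0.05143     9.467
  solve Keq expr → x = -0.01825; check Q = 1.8040e+05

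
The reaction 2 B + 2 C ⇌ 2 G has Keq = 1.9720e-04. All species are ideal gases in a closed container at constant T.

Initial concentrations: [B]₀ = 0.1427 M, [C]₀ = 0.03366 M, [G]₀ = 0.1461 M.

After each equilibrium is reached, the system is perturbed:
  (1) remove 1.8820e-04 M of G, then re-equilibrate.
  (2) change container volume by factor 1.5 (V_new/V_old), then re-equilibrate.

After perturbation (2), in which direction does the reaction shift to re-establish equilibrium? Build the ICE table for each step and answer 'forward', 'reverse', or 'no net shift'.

Q₀ = 925.2 vs Keq = 1.9720e-04 ⇒ Q>K, reverse
Step 1:
                  B         C         G
  I          0.1427   0.03366    0.1461
  C          0.1454    0.1454   -0.1454
  E          0.2881     0.179 7.2427e-04
  solve Keq expr → x = -0.07269; check Q = 1.9720e-04
Then remove 1.8820e-04 M of G.
Step 2:
                  B         C         G
  I          0.2881     0.179 5.3607e-04
  C       -1.8697e-04 -1.8697e-04 1.8697e-04
  E          0.2879    0.1788 7.2304e-04
  solve Keq expr → x = 9.3487e-05; check Q = 1.9720e-04
Then change container volume by factor 1.5 (V_new/V_old).
Step 3:
                  B         C         G
  I          0.1919    0.1192 4.8203e-04
  C       1.5998e-04 1.5998e-04 -1.5998e-04
  E          0.1921    0.1194 3.2205e-04
  solve Keq expr → x = -7.9988e-05; check Q = 1.9720e-04

Direction: reverse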